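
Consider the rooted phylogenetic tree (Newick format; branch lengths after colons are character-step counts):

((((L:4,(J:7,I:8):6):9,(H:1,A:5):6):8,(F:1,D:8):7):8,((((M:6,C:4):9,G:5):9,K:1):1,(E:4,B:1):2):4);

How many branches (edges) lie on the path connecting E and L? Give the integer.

7

The MRCA of E and L is the root of the tree.
From E up to that node: 3 branches. From L up to the same node: 4 branches. Total: 3 + 4 = 7.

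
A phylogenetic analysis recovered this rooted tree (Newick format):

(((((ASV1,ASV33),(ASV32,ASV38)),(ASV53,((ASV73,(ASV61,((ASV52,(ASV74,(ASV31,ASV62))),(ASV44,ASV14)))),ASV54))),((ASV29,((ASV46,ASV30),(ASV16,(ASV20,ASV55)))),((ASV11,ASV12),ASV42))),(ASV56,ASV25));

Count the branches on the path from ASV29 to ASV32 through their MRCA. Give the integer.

7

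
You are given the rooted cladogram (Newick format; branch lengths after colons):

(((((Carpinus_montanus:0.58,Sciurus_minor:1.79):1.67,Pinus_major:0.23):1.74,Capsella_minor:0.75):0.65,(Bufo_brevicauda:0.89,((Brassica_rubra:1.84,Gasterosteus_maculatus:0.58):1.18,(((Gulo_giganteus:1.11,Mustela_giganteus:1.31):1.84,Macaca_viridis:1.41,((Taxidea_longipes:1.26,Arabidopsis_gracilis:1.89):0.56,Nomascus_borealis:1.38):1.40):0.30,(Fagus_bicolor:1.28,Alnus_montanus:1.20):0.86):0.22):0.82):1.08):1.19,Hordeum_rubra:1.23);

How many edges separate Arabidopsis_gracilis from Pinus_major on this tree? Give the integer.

The MRCA of Arabidopsis_gracilis and Pinus_major is the node subtending ((((Carpinus_montanus,Sciurus_minor),Pinus_major),Capsella_minor),(Bufo_brevicauda,((Brassica_rubra,Gasterosteus_maculatus),(((Gulo_giganteus,Mustela_giganteus),Macaca_viridis,((Taxidea_longipes,Arabidopsis_gracilis),Nomascus_borealis)),(Fagus_bicolor,Alnus_montanus))))).
From Arabidopsis_gracilis up to that node: 7 branches. From Pinus_major up to the same node: 3 branches. Total: 7 + 3 = 10.

10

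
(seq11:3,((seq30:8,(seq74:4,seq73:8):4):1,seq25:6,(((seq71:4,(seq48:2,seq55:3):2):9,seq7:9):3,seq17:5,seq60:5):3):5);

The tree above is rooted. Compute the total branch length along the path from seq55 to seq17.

22

The path runs seq55 → … → MRCA → … → seq17; the MRCA is the node subtending (((seq71,(seq48,seq55)),seq7),seq17,seq60).
Branch lengths along that path: 3 + 2 + 9 + 3 + 5 = 22.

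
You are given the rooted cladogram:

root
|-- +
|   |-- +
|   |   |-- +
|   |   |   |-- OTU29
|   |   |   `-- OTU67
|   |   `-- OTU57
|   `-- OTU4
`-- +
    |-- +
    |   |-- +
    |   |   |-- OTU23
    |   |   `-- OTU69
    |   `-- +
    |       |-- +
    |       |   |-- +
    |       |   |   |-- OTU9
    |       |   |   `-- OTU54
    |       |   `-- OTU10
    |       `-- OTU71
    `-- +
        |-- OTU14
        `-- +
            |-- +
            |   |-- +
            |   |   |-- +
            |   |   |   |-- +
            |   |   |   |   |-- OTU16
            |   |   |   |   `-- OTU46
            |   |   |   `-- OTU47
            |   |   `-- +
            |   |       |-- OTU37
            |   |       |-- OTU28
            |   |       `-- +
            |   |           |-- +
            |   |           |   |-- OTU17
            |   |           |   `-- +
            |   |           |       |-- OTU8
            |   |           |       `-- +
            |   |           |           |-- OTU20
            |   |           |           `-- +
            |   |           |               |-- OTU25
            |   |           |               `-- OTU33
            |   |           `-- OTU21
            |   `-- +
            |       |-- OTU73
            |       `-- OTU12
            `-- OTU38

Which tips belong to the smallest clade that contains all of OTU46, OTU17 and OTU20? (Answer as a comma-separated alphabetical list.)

Tracing OTU46: it sits inside (OTU16,OTU46).
Tracing OTU17: it sits inside (OTU17,(OTU8,(OTU20,(OTU25,OTU33)))).
Tracing OTU20: it sits inside (OTU20,(OTU25,OTU33)).
The smallest clade enclosing all 3 is (((OTU16,OTU46),OTU47),(OTU37,OTU28,((OTU17,(OTU8,(OTU20,(OTU25,OTU33)))),OTU21))); the answer is its 11 terminal taxa in alphabetical order.

OTU16, OTU17, OTU20, OTU21, OTU25, OTU28, OTU33, OTU37, OTU46, OTU47, OTU8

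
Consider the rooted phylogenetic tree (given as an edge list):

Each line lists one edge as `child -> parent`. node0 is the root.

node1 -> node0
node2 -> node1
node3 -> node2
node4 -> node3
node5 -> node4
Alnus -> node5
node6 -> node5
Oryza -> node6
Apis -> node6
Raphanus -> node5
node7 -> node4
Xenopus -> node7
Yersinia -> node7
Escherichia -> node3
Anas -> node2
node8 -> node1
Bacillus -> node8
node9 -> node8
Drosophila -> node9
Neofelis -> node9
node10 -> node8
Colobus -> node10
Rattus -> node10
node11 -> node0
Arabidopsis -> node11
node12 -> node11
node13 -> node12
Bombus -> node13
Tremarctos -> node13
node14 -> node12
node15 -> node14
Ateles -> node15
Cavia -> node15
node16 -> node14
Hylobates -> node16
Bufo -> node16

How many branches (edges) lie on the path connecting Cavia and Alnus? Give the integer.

The MRCA of Cavia and Alnus is the root of the tree.
From Cavia up to that node: 5 branches. From Alnus up to the same node: 6 branches. Total: 5 + 6 = 11.

11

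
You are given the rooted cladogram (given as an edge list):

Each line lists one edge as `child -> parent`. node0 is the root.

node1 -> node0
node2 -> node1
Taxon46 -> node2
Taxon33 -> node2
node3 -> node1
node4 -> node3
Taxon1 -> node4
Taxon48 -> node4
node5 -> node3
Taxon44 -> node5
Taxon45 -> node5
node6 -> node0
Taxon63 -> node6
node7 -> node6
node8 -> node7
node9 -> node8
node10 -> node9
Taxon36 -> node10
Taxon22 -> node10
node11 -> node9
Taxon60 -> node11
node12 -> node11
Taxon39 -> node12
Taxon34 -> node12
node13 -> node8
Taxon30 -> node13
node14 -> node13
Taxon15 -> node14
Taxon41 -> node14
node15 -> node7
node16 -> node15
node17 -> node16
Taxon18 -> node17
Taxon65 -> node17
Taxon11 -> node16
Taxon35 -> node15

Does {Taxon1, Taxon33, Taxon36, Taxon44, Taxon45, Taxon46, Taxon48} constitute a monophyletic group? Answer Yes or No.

The MRCA of the listed taxa is the root, so the smallest clade containing them is the whole tree.
That clade also contains Taxon11, Taxon15, Taxon18, Taxon22, Taxon30, Taxon34, Taxon35, Taxon39, Taxon41, Taxon60, Taxon63, Taxon65, which are not in the proposed group, so the group is not monophyletic.

No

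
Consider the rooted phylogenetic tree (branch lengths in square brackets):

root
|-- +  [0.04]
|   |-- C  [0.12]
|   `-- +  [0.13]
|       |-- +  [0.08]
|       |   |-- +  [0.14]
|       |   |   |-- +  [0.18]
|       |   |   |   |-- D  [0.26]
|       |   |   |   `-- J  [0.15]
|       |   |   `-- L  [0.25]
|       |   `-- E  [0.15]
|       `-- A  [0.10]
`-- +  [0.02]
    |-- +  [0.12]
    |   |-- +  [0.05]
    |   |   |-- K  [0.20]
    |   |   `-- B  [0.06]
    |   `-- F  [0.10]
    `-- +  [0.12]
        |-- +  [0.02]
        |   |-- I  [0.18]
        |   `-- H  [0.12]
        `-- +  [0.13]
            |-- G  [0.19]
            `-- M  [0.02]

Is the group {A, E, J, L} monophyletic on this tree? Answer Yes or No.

The MRCA of the listed taxa subtends ((((D,J),L),E),A).
That clade also contains D, which is not in the proposed group, so the group is not monophyletic.

No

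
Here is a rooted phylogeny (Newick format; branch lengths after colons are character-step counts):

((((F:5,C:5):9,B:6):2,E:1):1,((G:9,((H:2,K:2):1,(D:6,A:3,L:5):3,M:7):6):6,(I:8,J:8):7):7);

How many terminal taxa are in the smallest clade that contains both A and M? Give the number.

6

The MRCA of A and M is the node subtending ((H,K),(D,A,L),M).
That clade contains 6 terminal taxa: A, D, H, K, L, M.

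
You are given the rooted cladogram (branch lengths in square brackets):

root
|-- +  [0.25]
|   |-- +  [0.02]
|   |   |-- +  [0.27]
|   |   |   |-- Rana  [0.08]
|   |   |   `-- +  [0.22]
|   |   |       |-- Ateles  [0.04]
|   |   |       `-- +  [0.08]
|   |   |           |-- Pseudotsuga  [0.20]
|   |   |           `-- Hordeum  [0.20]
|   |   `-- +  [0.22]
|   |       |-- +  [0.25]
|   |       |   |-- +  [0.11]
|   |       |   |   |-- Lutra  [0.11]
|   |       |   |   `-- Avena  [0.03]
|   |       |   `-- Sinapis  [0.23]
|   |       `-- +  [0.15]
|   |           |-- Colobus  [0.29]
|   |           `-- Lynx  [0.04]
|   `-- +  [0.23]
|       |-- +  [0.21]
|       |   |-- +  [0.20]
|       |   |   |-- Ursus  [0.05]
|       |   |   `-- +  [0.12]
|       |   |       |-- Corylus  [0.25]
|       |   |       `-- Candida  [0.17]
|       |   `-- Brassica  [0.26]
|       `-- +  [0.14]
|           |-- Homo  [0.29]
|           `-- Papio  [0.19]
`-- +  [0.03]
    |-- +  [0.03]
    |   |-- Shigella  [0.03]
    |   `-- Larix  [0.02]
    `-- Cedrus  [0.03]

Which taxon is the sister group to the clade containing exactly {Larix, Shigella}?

Cedrus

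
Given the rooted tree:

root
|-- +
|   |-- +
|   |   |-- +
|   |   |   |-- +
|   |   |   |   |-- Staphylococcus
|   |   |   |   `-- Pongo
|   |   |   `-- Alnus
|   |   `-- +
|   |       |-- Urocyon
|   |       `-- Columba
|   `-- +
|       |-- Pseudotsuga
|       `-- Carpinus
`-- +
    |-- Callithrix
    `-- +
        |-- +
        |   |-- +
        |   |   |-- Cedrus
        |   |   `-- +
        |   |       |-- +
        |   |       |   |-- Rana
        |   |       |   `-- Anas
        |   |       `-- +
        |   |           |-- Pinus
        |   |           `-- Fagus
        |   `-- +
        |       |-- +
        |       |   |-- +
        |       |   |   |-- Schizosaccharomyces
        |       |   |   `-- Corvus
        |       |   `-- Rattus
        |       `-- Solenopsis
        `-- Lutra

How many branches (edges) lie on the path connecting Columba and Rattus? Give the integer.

The MRCA of Columba and Rattus is the root of the tree.
From Columba up to that node: 4 branches. From Rattus up to the same node: 6 branches. Total: 4 + 6 = 10.

10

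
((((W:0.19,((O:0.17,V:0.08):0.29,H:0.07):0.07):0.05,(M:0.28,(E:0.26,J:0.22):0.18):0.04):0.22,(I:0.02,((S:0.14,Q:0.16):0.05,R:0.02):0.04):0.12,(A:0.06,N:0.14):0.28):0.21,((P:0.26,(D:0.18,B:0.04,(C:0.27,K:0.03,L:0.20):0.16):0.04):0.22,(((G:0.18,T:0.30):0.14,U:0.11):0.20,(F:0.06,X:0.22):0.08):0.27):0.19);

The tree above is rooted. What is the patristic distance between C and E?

The path runs C → … → MRCA → … → E; the MRCA is the root of the tree.
Branch lengths along that path: 0.27 + 0.16 + 0.04 + 0.22 + 0.19 + 0.21 + 0.22 + 0.04 + 0.18 + 0.26 = 1.79.

1.79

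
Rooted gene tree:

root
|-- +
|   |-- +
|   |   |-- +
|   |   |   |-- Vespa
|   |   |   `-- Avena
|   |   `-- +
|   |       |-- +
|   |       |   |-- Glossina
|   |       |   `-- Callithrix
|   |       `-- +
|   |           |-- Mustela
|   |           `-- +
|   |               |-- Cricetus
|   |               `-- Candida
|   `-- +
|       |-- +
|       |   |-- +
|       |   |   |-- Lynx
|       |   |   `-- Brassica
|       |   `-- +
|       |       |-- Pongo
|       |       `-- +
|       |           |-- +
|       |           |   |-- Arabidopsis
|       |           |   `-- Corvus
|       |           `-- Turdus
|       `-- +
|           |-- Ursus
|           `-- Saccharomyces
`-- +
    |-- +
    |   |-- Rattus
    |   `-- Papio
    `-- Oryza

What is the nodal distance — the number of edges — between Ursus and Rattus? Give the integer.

7

The MRCA of Ursus and Rattus is the root of the tree.
From Ursus up to that node: 4 branches. From Rattus up to the same node: 3 branches. Total: 4 + 3 = 7.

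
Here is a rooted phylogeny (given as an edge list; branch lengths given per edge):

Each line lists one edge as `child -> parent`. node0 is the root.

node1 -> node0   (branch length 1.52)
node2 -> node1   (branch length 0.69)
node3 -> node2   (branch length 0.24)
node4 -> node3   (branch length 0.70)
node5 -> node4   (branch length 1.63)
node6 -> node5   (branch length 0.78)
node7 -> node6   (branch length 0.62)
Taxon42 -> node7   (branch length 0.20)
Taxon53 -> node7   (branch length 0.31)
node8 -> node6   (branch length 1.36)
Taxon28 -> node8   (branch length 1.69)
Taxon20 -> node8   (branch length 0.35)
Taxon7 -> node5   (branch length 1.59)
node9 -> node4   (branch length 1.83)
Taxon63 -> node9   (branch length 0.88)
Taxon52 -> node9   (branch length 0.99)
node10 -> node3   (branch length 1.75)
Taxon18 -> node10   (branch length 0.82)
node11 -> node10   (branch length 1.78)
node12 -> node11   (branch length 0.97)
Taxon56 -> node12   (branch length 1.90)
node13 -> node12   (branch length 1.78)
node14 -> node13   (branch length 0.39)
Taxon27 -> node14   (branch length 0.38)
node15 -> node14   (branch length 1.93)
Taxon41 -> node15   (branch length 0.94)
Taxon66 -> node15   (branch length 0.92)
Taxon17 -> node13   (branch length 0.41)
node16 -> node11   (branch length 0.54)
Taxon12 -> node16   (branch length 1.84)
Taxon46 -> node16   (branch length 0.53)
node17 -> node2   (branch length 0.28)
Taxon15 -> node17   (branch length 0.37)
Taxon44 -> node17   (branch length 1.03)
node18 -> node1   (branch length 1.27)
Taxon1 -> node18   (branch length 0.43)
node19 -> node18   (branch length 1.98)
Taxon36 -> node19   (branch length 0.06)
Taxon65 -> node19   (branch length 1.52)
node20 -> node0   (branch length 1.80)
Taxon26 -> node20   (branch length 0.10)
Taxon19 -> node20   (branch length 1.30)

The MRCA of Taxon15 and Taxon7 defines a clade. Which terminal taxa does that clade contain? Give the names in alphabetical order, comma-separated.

Taxon12, Taxon15, Taxon17, Taxon18, Taxon20, Taxon27, Taxon28, Taxon41, Taxon42, Taxon44, Taxon46, Taxon52, Taxon53, Taxon56, Taxon63, Taxon66, Taxon7

Tracing Taxon15: it sits inside (Taxon15,Taxon44).
Tracing Taxon7: it sits inside (((Taxon42,Taxon53),(Taxon28,Taxon20)),Taxon7).
The smallest clade enclosing both is ((((((Taxon42,Taxon53),(Taxon28,Taxon20)),Taxon7),(Taxon63,Taxon52)),(Taxon18,((Taxon56,((Taxon27,(Taxon41,Taxon66)),Taxon17)),(Taxon12,Taxon46)))),(Taxon15,Taxon44)); the answer is its 17 terminal taxa in alphabetical order.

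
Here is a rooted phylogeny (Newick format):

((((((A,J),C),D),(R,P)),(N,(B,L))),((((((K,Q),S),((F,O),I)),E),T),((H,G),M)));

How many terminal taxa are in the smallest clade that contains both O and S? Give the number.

The MRCA of O and S is the node subtending (((K,Q),S),((F,O),I)).
That clade contains 6 terminal taxa: F, I, K, O, Q, S.

6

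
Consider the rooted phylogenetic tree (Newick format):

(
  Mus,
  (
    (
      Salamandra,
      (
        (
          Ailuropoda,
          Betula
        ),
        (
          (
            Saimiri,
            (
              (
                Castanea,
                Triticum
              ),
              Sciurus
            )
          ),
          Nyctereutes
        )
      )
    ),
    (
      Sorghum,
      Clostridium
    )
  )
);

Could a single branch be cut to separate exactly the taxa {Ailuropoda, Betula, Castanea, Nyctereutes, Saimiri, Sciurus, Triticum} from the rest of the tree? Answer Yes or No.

Yes

The most recent common ancestor of these taxa subtends ((Ailuropoda,Betula),((Saimiri,((Castanea,Triticum),Sciurus)),Nyctereutes)).
That clade has exactly 7 tips — every listed taxon and nothing else — so the group is monophyletic.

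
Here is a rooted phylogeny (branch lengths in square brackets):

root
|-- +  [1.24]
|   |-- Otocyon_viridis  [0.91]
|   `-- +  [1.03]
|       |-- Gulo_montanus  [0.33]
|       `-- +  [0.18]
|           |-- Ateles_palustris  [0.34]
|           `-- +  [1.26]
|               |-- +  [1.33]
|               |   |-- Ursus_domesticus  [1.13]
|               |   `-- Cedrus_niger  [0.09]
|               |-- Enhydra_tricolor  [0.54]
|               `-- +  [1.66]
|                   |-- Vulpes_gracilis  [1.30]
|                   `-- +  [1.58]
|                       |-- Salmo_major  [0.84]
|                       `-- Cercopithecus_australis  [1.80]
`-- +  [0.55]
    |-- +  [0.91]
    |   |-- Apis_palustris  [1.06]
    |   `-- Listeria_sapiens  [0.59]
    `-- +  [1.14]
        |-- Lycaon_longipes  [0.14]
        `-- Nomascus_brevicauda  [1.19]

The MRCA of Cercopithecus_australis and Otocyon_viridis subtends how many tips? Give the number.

The MRCA of Cercopithecus_australis and Otocyon_viridis is the node subtending (Otocyon_viridis,(Gulo_montanus,(Ateles_palustris,((Ursus_domesticus,Cedrus_niger),Enhydra_tricolor,(Vulpes_gracilis,(Salmo_major,Cercopithecus_australis)))))).
That clade contains 9 terminal taxa: Ateles_palustris, Cedrus_niger, Cercopithecus_australis, Enhydra_tricolor, Gulo_montanus, Otocyon_viridis, Salmo_major, Ursus_domesticus, Vulpes_gracilis.

9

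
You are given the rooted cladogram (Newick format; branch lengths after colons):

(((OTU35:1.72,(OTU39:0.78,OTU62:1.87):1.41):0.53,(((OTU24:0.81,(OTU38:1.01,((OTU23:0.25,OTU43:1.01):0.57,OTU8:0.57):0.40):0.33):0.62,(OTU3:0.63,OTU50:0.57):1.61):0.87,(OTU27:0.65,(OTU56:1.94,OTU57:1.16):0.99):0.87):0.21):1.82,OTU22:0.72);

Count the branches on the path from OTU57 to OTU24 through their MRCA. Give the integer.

6

The MRCA of OTU57 and OTU24 is the node subtending (((OTU24,(OTU38,((OTU23,OTU43),OTU8))),(OTU3,OTU50)),(OTU27,(OTU56,OTU57))).
From OTU57 up to that node: 3 branches. From OTU24 up to the same node: 3 branches. Total: 3 + 3 = 6.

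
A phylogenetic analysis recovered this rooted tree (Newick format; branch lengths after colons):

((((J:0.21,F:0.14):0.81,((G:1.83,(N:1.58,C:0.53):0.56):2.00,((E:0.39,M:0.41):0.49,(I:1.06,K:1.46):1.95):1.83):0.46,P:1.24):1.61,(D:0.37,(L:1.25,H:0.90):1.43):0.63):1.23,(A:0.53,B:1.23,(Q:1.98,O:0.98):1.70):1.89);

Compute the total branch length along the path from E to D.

5.78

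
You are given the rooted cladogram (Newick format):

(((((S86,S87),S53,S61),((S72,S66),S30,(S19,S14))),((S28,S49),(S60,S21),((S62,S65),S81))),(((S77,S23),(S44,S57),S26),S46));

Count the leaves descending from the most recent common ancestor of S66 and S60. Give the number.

16

The MRCA of S66 and S60 is the node subtending ((((S86,S87),S53,S61),((S72,S66),S30,(S19,S14))),((S28,S49),(S60,S21),((S62,S65),S81))).
That clade contains 16 terminal taxa: S14, S19, S21, S28, S30, S49, S53, S60, S61, S62, S65, S66, S72, S81, S86, S87.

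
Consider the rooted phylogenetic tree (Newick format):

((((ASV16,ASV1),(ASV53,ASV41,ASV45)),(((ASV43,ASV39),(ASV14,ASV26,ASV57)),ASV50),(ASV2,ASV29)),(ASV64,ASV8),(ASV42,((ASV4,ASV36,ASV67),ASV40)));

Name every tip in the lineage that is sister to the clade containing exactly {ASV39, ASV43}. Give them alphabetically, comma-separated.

The clade containing exactly {ASV39, ASV43} attaches to the tree at the node subtending ((ASV43,ASV39),(ASV14,ASV26,ASV57)).
The other lineage descending from that same node — the sister group — is (ASV14,ASV26,ASV57); its 3 tips in alphabetical order are the answer.

ASV14, ASV26, ASV57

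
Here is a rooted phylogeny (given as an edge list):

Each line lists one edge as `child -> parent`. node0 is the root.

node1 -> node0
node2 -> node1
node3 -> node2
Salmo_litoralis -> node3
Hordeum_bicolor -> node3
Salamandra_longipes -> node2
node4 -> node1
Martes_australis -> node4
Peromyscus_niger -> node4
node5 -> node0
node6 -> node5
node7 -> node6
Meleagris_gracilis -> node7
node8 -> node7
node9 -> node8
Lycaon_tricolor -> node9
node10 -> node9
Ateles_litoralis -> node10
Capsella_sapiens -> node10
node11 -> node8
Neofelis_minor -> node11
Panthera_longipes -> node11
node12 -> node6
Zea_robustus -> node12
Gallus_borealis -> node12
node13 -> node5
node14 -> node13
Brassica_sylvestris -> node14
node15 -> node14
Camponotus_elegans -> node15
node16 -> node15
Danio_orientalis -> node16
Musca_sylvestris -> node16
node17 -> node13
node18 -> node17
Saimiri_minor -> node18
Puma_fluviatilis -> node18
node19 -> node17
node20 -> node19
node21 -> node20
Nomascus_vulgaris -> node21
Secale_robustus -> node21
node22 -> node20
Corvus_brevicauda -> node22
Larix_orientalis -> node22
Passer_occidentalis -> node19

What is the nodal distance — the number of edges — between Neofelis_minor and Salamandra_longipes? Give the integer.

The MRCA of Neofelis_minor and Salamandra_longipes is the root of the tree.
From Neofelis_minor up to that node: 6 branches. From Salamandra_longipes up to the same node: 3 branches. Total: 6 + 3 = 9.

9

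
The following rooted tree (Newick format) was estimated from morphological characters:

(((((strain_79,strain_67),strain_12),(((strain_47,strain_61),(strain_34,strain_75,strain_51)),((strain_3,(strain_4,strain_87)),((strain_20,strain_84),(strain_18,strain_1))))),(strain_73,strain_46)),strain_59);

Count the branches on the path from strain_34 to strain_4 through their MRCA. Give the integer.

7

The MRCA of strain_34 and strain_4 is the node subtending (((strain_47,strain_61),(strain_34,strain_75,strain_51)),((strain_3,(strain_4,strain_87)),((strain_20,strain_84),(strain_18,strain_1)))).
From strain_34 up to that node: 3 branches. From strain_4 up to the same node: 4 branches. Total: 3 + 4 = 7.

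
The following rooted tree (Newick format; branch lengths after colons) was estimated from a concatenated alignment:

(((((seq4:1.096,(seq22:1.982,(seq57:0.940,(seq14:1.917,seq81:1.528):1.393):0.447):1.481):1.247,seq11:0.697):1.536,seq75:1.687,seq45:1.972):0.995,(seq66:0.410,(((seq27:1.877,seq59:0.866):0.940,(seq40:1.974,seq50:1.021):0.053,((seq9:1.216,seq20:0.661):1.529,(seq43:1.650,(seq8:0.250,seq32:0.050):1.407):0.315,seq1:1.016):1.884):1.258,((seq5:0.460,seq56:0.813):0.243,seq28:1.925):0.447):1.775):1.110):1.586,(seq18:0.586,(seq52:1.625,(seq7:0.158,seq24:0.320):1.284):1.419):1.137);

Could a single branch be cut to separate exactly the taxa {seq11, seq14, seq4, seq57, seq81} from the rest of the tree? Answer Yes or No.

No

The MRCA of the listed taxa subtends ((seq4,(seq22,(seq57,(seq14,seq81)))),seq11).
That clade also contains seq22, which is not in the proposed group, so the group is not monophyletic.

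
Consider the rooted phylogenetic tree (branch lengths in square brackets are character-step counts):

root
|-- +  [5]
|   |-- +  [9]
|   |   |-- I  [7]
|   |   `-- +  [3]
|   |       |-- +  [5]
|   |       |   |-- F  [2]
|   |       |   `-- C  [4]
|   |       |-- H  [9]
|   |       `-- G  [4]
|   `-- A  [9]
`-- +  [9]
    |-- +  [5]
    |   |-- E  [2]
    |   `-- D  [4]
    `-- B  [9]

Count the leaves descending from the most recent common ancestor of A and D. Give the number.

9

The MRCA of A and D is the root, so the clade is the entire tree.
That clade contains 9 terminal taxa: A, B, C, D, E, F, G, H, I.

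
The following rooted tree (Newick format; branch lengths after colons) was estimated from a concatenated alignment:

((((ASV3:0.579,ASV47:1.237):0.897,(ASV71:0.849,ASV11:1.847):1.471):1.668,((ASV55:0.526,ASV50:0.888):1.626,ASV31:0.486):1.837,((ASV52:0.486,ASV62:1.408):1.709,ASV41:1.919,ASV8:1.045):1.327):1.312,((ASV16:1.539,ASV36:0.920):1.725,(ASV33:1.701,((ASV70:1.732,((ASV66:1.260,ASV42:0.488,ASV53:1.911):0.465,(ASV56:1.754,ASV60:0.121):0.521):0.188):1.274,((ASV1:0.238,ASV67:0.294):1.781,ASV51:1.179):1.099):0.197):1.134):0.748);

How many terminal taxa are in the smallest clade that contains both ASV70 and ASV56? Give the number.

The MRCA of ASV70 and ASV56 is the node subtending (ASV70,((ASV66,ASV42,ASV53),(ASV56,ASV60))).
That clade contains 6 terminal taxa: ASV42, ASV53, ASV56, ASV60, ASV66, ASV70.

6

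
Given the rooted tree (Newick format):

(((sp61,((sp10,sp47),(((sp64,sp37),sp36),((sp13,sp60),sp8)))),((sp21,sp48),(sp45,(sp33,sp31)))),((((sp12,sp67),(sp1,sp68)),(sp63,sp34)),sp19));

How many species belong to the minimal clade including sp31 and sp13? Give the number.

The MRCA of sp31 and sp13 is the node subtending ((sp61,((sp10,sp47),(((sp64,sp37),sp36),((sp13,sp60),sp8)))),((sp21,sp48),(sp45,(sp33,sp31)))).
That clade contains 14 terminal taxa: sp10, sp13, sp21, sp31, sp33, sp36, sp37, sp45, sp47, sp48, sp60, sp61, sp64, sp8.

14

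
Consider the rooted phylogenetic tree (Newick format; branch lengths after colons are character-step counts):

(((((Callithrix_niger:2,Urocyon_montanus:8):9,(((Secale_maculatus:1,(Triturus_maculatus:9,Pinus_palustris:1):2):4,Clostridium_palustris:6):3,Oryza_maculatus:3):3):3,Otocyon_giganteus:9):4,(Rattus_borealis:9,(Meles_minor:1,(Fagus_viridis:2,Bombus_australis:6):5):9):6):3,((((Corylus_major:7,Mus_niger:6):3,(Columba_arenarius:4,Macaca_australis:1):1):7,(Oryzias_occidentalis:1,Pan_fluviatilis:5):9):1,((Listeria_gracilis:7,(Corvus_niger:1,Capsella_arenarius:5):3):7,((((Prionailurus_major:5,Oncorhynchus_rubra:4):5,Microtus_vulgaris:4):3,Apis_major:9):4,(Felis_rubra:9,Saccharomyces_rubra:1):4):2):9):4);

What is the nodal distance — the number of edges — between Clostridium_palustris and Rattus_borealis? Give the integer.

The MRCA of Clostridium_palustris and Rattus_borealis is the node subtending ((((Callithrix_niger,Urocyon_montanus),(((Secale_maculatus,(Triturus_maculatus,Pinus_palustris)),Clostridium_palustris),Oryza_maculatus)),Otocyon_giganteus),(Rattus_borealis,(Meles_minor,(Fagus_viridis,Bombus_australis)))).
From Clostridium_palustris up to that node: 5 branches. From Rattus_borealis up to the same node: 2 branches. Total: 5 + 2 = 7.

7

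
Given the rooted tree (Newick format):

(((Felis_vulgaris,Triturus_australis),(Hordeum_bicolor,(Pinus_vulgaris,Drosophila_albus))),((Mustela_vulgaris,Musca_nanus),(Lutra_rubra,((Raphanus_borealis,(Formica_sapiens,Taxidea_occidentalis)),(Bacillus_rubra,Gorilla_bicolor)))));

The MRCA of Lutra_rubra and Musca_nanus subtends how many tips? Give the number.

The MRCA of Lutra_rubra and Musca_nanus is the node subtending ((Mustela_vulgaris,Musca_nanus),(Lutra_rubra,((Raphanus_borealis,(Formica_sapiens,Taxidea_occidentalis)),(Bacillus_rubra,Gorilla_bicolor)))).
That clade contains 8 terminal taxa: Bacillus_rubra, Formica_sapiens, Gorilla_bicolor, Lutra_rubra, Musca_nanus, Mustela_vulgaris, Raphanus_borealis, Taxidea_occidentalis.

8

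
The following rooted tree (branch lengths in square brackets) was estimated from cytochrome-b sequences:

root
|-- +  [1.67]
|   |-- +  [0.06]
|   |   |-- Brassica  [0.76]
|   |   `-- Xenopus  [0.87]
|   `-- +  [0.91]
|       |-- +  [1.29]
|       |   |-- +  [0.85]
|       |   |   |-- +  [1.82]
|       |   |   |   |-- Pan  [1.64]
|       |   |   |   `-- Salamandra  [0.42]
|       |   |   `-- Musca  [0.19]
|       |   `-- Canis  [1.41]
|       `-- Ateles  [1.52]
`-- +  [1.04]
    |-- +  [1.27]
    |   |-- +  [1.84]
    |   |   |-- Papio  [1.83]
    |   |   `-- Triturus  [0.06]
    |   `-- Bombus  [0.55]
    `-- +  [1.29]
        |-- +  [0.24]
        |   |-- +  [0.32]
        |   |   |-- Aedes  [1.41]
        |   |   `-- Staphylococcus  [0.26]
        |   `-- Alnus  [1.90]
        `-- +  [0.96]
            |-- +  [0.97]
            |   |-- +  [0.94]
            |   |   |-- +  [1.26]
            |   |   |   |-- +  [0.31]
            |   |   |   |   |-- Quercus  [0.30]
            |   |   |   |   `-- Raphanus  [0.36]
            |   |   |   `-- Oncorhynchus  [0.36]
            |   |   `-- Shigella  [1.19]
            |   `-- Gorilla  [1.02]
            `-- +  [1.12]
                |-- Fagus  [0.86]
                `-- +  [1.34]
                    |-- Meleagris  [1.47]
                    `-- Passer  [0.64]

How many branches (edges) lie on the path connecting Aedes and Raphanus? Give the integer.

The MRCA of Aedes and Raphanus is the node subtending (((Aedes,Staphylococcus),Alnus),(((((Quercus,Raphanus),Oncorhynchus),Shigella),Gorilla),(Fagus,(Meleagris,Passer)))).
From Aedes up to that node: 3 branches. From Raphanus up to the same node: 6 branches. Total: 3 + 6 = 9.

9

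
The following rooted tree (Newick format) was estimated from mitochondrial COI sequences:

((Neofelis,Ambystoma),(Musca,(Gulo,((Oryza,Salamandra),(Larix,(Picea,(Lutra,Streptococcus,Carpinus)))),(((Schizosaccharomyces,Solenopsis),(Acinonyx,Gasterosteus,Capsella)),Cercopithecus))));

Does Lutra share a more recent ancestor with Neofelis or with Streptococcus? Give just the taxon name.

Streptococcus

The MRCA of Lutra and Streptococcus subtends (Lutra,Streptococcus,Carpinus) (3 taxa).
The MRCA of Lutra and Neofelis is the root, subtending the entire tree (17 taxa).
The first is nested inside the second, so Lutra shares a more recent common ancestor with Streptococcus.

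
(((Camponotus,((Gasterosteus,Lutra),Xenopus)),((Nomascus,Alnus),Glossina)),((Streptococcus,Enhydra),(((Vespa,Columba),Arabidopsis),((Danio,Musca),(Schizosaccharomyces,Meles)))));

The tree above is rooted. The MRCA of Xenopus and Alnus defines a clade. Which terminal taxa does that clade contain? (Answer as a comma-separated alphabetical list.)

Tracing Xenopus: it sits inside ((Gasterosteus,Lutra),Xenopus).
Tracing Alnus: it sits inside (Nomascus,Alnus).
The smallest clade enclosing both is ((Camponotus,((Gasterosteus,Lutra),Xenopus)),((Nomascus,Alnus),Glossina)); the answer is its 7 terminal taxa in alphabetical order.

Alnus, Camponotus, Gasterosteus, Glossina, Lutra, Nomascus, Xenopus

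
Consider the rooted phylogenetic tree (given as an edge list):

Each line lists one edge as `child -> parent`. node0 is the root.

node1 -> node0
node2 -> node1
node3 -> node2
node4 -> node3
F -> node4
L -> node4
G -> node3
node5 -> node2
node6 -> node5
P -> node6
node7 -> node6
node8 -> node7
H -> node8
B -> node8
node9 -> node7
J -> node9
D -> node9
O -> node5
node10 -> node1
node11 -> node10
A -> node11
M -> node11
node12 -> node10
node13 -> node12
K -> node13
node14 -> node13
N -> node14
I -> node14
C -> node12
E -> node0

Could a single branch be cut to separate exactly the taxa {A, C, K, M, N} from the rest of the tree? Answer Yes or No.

No

The MRCA of the listed taxa subtends ((A,M),((K,(N,I)),C)).
That clade also contains I, which is not in the proposed group, so the group is not monophyletic.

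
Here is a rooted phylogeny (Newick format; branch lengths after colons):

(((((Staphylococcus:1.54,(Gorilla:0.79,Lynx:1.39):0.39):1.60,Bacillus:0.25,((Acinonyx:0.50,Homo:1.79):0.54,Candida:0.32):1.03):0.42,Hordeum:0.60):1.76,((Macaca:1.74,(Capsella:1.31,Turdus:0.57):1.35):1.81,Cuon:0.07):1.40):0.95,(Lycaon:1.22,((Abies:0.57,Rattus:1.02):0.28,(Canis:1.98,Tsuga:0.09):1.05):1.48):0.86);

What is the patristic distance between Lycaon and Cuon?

4.50

The path runs Lycaon → … → MRCA → … → Cuon; the MRCA is the root of the tree.
Branch lengths along that path: 1.22 + 0.86 + 0.95 + 1.40 + 0.07 = 4.50.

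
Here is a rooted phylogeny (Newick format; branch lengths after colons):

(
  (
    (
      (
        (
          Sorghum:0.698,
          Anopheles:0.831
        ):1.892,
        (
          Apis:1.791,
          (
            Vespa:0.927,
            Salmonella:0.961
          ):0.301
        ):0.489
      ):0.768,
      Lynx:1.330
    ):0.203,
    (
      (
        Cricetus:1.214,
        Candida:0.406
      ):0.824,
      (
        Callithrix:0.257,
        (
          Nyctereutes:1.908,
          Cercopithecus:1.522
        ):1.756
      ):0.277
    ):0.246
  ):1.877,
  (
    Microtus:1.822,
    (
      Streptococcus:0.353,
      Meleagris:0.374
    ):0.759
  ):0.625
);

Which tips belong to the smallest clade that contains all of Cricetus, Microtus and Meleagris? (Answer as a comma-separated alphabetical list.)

Anopheles, Apis, Callithrix, Candida, Cercopithecus, Cricetus, Lynx, Meleagris, Microtus, Nyctereutes, Salmonella, Sorghum, Streptococcus, Vespa

Tracing Cricetus: it sits inside (Cricetus,Candida).
Tracing Microtus: it sits inside (Microtus,(Streptococcus,Meleagris)).
Tracing Meleagris: it sits inside (Streptococcus,Meleagris).
The smallest clade enclosing all 3 is the whole tree (their MRCA is the root), so the answer is all 14 tips in alphabetical order.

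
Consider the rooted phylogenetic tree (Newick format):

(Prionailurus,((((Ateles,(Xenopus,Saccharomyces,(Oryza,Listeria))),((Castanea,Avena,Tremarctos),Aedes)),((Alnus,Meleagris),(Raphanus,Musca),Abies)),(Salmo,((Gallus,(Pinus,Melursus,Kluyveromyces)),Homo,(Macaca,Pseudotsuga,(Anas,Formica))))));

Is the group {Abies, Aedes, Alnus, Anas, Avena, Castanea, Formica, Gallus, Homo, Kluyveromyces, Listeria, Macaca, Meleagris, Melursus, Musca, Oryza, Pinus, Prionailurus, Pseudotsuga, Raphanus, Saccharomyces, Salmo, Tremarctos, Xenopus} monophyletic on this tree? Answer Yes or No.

No

The MRCA of the listed taxa is the root, so the smallest clade containing them is the whole tree.
That clade also contains Ateles, which is not in the proposed group, so the group is not monophyletic.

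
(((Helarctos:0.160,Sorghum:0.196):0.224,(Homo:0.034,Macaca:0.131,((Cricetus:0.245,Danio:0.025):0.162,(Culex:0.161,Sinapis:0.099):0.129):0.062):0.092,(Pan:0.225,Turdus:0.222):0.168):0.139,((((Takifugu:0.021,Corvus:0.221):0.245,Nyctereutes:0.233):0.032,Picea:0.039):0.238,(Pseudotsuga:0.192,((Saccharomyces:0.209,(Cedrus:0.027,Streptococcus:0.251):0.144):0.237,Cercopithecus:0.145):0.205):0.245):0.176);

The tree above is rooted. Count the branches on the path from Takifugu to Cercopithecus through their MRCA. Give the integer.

7

The MRCA of Takifugu and Cercopithecus is the node subtending ((((Takifugu,Corvus),Nyctereutes),Picea),(Pseudotsuga,((Saccharomyces,(Cedrus,Streptococcus)),Cercopithecus))).
From Takifugu up to that node: 4 branches. From Cercopithecus up to the same node: 3 branches. Total: 4 + 3 = 7.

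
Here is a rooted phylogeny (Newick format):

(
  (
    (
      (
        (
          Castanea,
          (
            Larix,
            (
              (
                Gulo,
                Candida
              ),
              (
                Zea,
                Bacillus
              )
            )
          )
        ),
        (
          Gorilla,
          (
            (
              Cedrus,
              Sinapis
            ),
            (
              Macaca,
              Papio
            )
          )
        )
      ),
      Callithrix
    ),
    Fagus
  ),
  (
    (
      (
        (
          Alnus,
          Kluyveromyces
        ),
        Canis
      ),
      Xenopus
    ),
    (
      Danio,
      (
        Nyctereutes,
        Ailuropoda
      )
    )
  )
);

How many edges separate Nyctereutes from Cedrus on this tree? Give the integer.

The MRCA of Nyctereutes and Cedrus is the root of the tree.
From Nyctereutes up to that node: 4 branches. From Cedrus up to the same node: 7 branches. Total: 4 + 7 = 11.

11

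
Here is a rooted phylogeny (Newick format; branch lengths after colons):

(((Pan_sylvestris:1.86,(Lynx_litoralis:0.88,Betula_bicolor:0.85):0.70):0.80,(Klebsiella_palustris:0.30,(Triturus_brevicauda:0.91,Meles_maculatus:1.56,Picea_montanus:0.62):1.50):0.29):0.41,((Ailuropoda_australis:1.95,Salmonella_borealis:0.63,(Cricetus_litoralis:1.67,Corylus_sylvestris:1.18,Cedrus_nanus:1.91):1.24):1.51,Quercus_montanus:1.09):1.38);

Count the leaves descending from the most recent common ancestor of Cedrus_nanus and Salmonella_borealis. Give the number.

5

The MRCA of Cedrus_nanus and Salmonella_borealis is the node subtending (Ailuropoda_australis,Salmonella_borealis,(Cricetus_litoralis,Corylus_sylvestris,Cedrus_nanus)).
That clade contains 5 terminal taxa: Ailuropoda_australis, Cedrus_nanus, Corylus_sylvestris, Cricetus_litoralis, Salmonella_borealis.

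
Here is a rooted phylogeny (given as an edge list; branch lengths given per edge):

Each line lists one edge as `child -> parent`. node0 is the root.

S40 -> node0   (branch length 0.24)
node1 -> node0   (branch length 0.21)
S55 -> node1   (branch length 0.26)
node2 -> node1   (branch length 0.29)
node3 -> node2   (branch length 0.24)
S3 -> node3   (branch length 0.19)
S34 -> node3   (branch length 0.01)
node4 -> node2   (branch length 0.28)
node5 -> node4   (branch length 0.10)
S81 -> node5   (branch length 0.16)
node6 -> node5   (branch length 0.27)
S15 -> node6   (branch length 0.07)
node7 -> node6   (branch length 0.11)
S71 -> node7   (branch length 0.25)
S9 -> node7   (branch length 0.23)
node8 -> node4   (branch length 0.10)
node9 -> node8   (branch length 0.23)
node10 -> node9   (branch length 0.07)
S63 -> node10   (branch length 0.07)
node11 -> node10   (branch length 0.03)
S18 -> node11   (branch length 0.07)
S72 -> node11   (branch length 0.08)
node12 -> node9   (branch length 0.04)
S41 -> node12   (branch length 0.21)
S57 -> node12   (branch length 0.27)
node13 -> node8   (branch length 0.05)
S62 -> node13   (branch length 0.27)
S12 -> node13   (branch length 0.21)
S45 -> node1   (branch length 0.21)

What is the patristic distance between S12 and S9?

The path runs S12 → … → MRCA → … → S9; the MRCA is the node subtending ((S81,(S15,(S71,S9))),(((S63,(S18,S72)),(S41,S57)),(S62,S12))).
Branch lengths along that path: 0.21 + 0.05 + 0.10 + 0.10 + 0.27 + 0.11 + 0.23 = 1.07.

1.07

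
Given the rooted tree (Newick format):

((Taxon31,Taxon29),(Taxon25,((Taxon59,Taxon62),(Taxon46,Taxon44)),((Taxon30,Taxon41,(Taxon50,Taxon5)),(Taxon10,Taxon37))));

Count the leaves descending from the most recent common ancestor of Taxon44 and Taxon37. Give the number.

The MRCA of Taxon44 and Taxon37 is the node subtending (Taxon25,((Taxon59,Taxon62),(Taxon46,Taxon44)),((Taxon30,Taxon41,(Taxon50,Taxon5)),(Taxon10,Taxon37))).
That clade contains 11 terminal taxa: Taxon10, Taxon25, Taxon30, Taxon37, Taxon41, Taxon44, Taxon46, Taxon5, Taxon50, Taxon59, Taxon62.

11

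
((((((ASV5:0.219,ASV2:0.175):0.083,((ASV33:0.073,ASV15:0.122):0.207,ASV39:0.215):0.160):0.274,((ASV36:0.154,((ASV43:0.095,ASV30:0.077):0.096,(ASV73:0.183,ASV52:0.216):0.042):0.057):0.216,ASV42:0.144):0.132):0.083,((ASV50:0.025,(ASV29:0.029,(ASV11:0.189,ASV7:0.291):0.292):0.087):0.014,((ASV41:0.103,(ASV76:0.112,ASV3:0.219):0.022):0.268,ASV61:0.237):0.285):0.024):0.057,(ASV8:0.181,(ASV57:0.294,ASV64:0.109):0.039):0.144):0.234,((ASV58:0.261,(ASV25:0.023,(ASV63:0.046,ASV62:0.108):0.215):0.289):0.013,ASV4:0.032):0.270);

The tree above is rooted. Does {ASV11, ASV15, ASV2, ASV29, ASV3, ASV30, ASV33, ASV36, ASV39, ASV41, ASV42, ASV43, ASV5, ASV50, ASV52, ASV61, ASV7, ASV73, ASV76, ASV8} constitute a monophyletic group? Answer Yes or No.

The MRCA of the listed taxa subtends (((((ASV5,ASV2),((ASV33,ASV15),ASV39)),((ASV36,((ASV43,ASV30),(ASV73,ASV52))),ASV42)),((ASV50,(ASV29,(ASV11,ASV7))),((ASV41,(ASV76,ASV3)),ASV61))),(ASV8,(ASV57,ASV64))).
That clade also contains ASV57, ASV64, which are not in the proposed group, so the group is not monophyletic.

No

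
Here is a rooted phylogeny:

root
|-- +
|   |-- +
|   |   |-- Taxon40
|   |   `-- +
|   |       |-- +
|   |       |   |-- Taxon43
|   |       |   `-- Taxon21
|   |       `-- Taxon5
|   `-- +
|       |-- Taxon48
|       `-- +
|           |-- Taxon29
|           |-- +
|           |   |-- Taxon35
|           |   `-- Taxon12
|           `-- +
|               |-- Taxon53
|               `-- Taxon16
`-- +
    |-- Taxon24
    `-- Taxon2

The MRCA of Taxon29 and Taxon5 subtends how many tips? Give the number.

10

The MRCA of Taxon29 and Taxon5 is the node subtending ((Taxon40,((Taxon43,Taxon21),Taxon5)),(Taxon48,(Taxon29,(Taxon35,Taxon12),(Taxon53,Taxon16)))).
That clade contains 10 terminal taxa: Taxon12, Taxon16, Taxon21, Taxon29, Taxon35, Taxon40, Taxon43, Taxon48, Taxon5, Taxon53.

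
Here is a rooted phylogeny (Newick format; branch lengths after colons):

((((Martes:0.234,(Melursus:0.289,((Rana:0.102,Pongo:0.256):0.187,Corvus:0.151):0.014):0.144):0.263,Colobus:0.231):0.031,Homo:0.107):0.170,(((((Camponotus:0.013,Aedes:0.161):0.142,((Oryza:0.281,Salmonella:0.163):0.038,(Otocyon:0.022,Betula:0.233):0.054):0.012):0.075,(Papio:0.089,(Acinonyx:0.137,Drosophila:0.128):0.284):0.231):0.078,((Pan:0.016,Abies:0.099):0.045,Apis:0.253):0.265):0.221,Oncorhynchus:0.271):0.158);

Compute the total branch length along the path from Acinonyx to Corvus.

The path runs Acinonyx → … → MRCA → … → Corvus; the MRCA is the root of the tree.
Branch lengths along that path: 0.137 + 0.284 + 0.231 + 0.078 + 0.221 + 0.158 + 0.170 + 0.031 + 0.263 + 0.144 + 0.014 + 0.151 = 1.882.

1.882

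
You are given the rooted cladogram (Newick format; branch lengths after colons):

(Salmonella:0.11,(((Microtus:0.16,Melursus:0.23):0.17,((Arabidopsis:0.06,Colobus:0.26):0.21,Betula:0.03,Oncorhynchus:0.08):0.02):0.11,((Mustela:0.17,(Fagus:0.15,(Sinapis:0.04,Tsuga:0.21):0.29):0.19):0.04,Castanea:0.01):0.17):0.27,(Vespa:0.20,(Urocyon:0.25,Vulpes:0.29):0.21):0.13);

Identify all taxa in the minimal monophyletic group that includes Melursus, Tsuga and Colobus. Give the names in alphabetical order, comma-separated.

Arabidopsis, Betula, Castanea, Colobus, Fagus, Melursus, Microtus, Mustela, Oncorhynchus, Sinapis, Tsuga

Tracing Melursus: it sits inside (Microtus,Melursus).
Tracing Tsuga: it sits inside (Sinapis,Tsuga).
Tracing Colobus: it sits inside (Arabidopsis,Colobus).
The smallest clade enclosing all 3 is (((Microtus,Melursus),((Arabidopsis,Colobus),Betula,Oncorhynchus)),((Mustela,(Fagus,(Sinapis,Tsuga))),Castanea)); the answer is its 11 terminal taxa in alphabetical order.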